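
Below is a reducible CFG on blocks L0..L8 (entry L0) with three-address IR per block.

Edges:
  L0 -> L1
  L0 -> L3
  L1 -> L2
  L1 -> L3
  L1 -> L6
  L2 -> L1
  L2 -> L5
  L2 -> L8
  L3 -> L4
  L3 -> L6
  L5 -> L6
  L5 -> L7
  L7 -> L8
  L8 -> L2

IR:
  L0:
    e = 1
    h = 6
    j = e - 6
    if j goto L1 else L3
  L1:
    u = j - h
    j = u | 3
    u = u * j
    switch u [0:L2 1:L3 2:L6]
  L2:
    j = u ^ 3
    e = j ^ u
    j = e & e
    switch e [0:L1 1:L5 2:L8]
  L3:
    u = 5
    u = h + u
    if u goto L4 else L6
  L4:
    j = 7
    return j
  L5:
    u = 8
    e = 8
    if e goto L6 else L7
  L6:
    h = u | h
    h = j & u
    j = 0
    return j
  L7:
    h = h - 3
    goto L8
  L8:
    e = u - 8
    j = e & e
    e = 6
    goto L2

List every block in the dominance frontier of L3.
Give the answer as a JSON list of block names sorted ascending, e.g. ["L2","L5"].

idom tree: L1←L0 L2←L1 L3←L0 L4←L3 L5←L2 L6←L0 L7←L5 L8←L2
Join-block Dom:
  L1: preds {L0,L2}: {L0} ∩ {L0,L1,L2} = {L0}; idom=L0
  L2: preds {L1,L8}: {L0,L1} ∩ {L0,L1,L2,L8} = {L0,L1}; idom=L1
  L3: preds {L0,L1}: {L0} ∩ {L0,L1} = {L0}; idom=L0
  L6: preds {L1,L3,L5}: {L0,L1} ∩ {L0,L3} ∩ {L0,L1,L2,L5} = {L0}; idom=L0
  L8: preds {L2,L7}: {L0,L1,L2} ∩ {L0,L1,L2,L5,L7} = {L0,L1,L2}; idom=L2

DF derivation:
  L1←L0: walk · to L0
  L1←L2: walk L2→L1 to L0
  L2←L1: walk · to L1
  L2←L8: walk L8→L2 to L1
  L3←L0: walk · to L0
  L3←L1: walk L1 to L0
  L6←L1: walk L1 to L0
  L6←L3: walk L3 to L0
  L6←L5: walk L5→L2→L1 to L0
  L8←L2: walk · to L2
  L8←L7: walk L7→L5 to L2
  L0: DF=∅
  L1: DF={L1,L3,L6}
  L2: DF={L1,L2,L6}
  L3: DF={L6}
  L4: DF=∅
  L5: DF={L6,L8}
  L6: DF=∅
  L7: DF={L8}
  L8: DF={L2}

DF(L3) = ["L6"]

Answer: ["L6"]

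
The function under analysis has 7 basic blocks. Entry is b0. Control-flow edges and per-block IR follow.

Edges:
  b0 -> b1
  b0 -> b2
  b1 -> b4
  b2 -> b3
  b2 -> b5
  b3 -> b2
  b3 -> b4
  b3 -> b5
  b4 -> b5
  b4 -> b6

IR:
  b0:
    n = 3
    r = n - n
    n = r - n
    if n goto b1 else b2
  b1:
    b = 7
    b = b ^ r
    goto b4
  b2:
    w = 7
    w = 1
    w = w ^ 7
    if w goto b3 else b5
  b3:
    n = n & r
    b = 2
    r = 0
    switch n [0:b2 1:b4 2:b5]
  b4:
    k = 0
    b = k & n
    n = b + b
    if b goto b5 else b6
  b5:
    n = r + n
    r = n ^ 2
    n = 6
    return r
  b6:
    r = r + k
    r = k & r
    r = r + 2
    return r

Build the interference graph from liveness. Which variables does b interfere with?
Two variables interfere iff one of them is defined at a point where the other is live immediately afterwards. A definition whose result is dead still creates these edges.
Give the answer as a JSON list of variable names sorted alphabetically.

Per-block:
  b0: {n,r} / ∅
  b1: {b} / {r}
  b2: {w} / ∅
  b3: {b,n,r} / {n,r}
  b4: {b,k,n} / {n}
  b5: {n,r} / {n,r}
  b6: {r} / {k,r}

Backward fixpoint:
  b0 li=∅ lo={n,r}
  b1 li={n,r} lo={n,r}
  b2 li={n,r} lo={n,r}
  b3 li={n,r} lo={n,r}
  b4 li={n,r} lo={k,n,r}
  b5 li={n,r} lo=∅
  b6 li={k,r} lo=∅

Interfere edges:
  b — {k,n,r}
  k — {b,n,r}
  n — {b,k,r,w}
  r — {b,k,n,w}
  w — {n,r}

N(b) = ["k", "n", "r"]

Answer: ["k", "n", "r"]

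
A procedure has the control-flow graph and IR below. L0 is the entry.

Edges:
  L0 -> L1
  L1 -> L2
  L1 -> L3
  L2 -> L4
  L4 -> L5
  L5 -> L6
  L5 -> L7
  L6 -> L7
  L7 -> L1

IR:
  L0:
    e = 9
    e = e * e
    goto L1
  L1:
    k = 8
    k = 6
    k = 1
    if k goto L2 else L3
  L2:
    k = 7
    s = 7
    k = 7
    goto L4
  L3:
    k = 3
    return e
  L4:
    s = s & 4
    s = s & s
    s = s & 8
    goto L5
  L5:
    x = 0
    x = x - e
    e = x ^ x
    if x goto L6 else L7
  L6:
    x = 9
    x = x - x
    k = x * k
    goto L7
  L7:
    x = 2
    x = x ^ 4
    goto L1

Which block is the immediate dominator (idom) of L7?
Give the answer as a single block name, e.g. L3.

idom tree: L1←L0 L2←L1 L3←L1 L4←L2 L5←L4 L6←L5 L7←L5
Join-block Dom:
  L1: preds {L0,L7}: {L0} ∩ {L0,L1,L2,L4,L5,L7} = {L0}; idom=L0
  L7: preds {L5,L6}: {L0,L1,L2,L4,L5} ∩ {L0,L1,L2,L4,L5,L6} = {L0,L1,L2,L4,L5}; idom=L5

idom(L7) = L5

Answer: L5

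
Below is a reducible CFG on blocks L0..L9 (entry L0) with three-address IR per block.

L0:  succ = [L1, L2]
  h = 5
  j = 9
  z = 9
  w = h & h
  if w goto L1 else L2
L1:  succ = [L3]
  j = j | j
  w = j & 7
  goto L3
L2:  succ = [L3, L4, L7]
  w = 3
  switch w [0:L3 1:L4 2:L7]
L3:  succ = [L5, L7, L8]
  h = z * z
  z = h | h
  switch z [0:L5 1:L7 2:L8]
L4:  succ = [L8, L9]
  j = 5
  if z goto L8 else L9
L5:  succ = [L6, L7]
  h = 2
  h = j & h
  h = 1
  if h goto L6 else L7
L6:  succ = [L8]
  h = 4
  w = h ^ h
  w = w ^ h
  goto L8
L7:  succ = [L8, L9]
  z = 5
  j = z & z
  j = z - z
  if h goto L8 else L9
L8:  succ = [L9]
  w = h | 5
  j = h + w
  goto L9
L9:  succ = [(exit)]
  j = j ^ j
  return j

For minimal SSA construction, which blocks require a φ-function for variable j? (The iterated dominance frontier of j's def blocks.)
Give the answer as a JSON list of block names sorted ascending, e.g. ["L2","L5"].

Answer: ["L3", "L7", "L8", "L9"]

Derivation:
idom tree: L1←L0 L2←L0 L3←L0 L4←L2 L5←L3 L6←L5 L7←L0 L8←L0 L9←L0
Dom∩ at merges:
  L3: preds {L1,L2}: {L0,L1} ∩ {L0,L2} = {L0}; idom=L0
  L7: preds {L2,L3,L5}: {L0,L2} ∩ {L0,L3} ∩ {L0,L3,L5} = {L0}; idom=L0
  L8: preds {L3,L4,L6,L7}: {L0,L3} ∩ {L0,L2,L4} ∩ {L0,L3,L5,L6} ∩ {L0,L7} = {L0}; idom=L0
  L9: preds {L4,L7,L8}: {L0,L2,L4} ∩ {L0,L7} ∩ {L0,L8} = {L0}; idom=L0

DF derivation:
  L3←L1: walk L1 to L0
  L3←L2: walk L2 to L0
  L7←L2: walk L2 to L0
  L7←L3: walk L3 to L0
  L7←L5: walk L5→L3 to L0
  L8←L3: walk L3 to L0
  L8←L4: walk L4→L2 to L0
  L8←L6: walk L6→L5→L3 to L0
  L8←L7: walk L7 to L0
  L9←L4: walk L4→L2 to L0
  L9←L7: walk L7 to L0
  L9←L8: walk L8 to L0
  L0 → ∅
  L1 → {L3}
  L2 → {L3,L7,L8,L9}
  L3 → {L7,L8}
  L4 → {L8,L9}
  L5 → {L7,L8}
  L6 → {L8}
  L7 → {L8,L9}
  L8 → {L9}
  L9 → ∅

φ for j: defs {L0,L1,L4,L7,L8,L9}
  DF⁺ = {L3,L7,L8,L9}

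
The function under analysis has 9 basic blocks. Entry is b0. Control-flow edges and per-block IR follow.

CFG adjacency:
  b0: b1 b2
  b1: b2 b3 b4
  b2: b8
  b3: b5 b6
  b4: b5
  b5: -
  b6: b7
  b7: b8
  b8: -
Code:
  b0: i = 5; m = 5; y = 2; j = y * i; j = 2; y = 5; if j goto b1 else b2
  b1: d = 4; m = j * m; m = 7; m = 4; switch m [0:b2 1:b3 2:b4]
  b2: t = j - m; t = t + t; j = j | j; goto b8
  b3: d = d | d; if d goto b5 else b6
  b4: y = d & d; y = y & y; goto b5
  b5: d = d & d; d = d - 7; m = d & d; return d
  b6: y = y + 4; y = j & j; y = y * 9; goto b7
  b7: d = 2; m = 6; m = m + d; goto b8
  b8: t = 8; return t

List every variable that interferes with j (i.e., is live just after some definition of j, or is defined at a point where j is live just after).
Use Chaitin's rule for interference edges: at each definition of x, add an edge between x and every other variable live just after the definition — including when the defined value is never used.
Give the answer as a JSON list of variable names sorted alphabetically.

def/use:
  b0: {i,j,m,y} / ∅
  b1: {d,m} / {j,m}
  b2: {j,t} / {j,m}
  b3: {d} / {d}
  b4: {y} / {d}
  b5: {d,m} / {d}
  b6: {y} / {j,y}
  b7: {d,m} / ∅
  b8: {t} / ∅

Liveness:
  b0: in=∅ out={j,m,y}
  b1: in={j,m,y} out={d,j,m,y}
  b2: in={j,m} out=∅
  b3: in={d,j,y} out={d,j,y}
  b4: in={d} out={d}
  b5: in={d} out=∅
  b6: in={j,y} out=∅
  b7: in=∅ out=∅
  b8: in=∅ out=∅

Interference:
  d: {j,m,y}
  i: {m,y}
  j: {d,m,t,y}
  m: {d,i,j,y}
  t: {j}
  y: {d,i,j,m}

N(j) = ["d", "m", "t", "y"]

Answer: ["d", "m", "t", "y"]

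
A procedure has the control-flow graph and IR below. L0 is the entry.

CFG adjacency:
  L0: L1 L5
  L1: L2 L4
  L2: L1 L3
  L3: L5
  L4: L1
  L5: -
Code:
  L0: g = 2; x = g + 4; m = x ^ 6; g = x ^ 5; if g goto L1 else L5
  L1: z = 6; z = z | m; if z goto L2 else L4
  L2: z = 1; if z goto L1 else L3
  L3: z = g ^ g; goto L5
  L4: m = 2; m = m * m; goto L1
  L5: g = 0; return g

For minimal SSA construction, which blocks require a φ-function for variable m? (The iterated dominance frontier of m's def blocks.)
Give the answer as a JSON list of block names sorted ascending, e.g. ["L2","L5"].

idom tree: L1←L0 L2←L1 L3←L2 L4←L1 L5←L0
Join-block Dom:
  L1: preds {L0,L2,L4}: {L0} ∩ {L0,L1,L2} ∩ {L0,L1,L4} = {L0}; idom=L0
  L5: preds {L0,L3}: {L0} ∩ {L0,L1,L2,L3} = {L0}; idom=L0

DF derivation:
  join L1 pred L0: · stop@L0
  join L1 pred L2: L2→L1 stop@L0
  join L1 pred L4: L4→L1 stop@L0
  join L5 pred L0: · stop@L0
  join L5 pred L3: L3→L2→L1 stop@L0
  L0: DF=∅
  L1: DF={L1,L5}
  L2: DF={L1,L5}
  L3: DF={L5}
  L4: DF={L1}
  L5: DF=∅

φ for m: defs {L0,L4}
  DF⁺ = {L1,L5}

Answer: ["L1", "L5"]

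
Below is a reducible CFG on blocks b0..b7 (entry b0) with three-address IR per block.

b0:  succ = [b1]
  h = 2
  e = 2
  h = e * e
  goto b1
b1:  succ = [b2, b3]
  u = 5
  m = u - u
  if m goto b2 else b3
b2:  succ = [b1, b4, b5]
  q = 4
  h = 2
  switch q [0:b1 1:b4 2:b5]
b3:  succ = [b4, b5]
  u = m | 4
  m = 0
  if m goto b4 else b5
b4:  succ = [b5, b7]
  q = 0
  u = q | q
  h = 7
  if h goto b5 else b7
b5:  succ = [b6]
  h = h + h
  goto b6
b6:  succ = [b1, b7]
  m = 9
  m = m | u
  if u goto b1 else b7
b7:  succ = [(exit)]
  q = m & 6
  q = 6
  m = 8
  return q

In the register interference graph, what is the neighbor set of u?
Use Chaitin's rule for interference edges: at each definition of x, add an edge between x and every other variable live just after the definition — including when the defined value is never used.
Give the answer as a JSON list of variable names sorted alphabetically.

Answer: ["h", "m", "q"]

Derivation:
Block summaries:
  b0: def={e,h} ue=∅
  b1: def={m,u} ue=∅
  b2: def={h,q} ue=∅
  b3: def={m,u} ue={m}
  b4: def={h,q,u} ue=∅
  b5: def={h} ue={h}
  b6: def={m} ue={u}
  b7: def={m,q} ue={m}

Liveness:
  b0 li=∅ lo={h}
  b1 li={h} lo={h,m,u}
  b2 li={m,u} lo={h,m,u}
  b3 li={h,m} lo={h,m,u}
  b4 li={m} lo={h,m,u}
  b5 li={h,u} lo={h,u}
  b6 li={h,u} lo={h,m}
  b7 li={m} lo=∅

Conflict graph:
  e: ∅
  h: {m,q,u}
  m: {h,q,u}
  q: {h,m,u}
  u: {h,m,q}

N(u) = ["h", "m", "q"]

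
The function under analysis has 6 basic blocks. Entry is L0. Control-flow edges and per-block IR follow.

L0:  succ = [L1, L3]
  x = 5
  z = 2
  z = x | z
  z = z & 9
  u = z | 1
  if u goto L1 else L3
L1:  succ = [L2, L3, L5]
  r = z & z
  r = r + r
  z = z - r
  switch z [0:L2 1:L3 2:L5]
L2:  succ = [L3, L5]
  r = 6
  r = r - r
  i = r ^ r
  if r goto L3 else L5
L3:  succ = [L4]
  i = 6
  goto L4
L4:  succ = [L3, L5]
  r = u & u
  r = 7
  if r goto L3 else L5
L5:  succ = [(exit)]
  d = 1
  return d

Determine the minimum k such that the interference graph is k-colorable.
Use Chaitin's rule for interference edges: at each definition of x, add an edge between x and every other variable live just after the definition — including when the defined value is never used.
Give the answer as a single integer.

Answer: 3

Derivation:
def/use:
  L0 def {u,x,z} use ∅
  L1 def {r,z} use {z}
  L2 def {i,r} use ∅
  L3 def {i} use ∅
  L4 def {r} use {u}
  L5 def {d} use ∅

Liveness:
  live L0: ∅→{u,z}
  live L1: {u,z}→{u}
  live L2: {u}→{u}
  live L3: {u}→{u}
  live L4: {u}→{u}
  live L5: ∅→∅

Conflict graph:
  d: ∅
  i: {r,u}
  r: {i,u,z}
  u: {i,r,z}
  x: {z}
  z: {r,u,x}

Colouring:
  lower bound: {i,r,u} mutually conflict ⇒ χ ≥ 3
  3-colouring: R0={d,r,x}  R1={u}  R2={i,z}
  χ = 3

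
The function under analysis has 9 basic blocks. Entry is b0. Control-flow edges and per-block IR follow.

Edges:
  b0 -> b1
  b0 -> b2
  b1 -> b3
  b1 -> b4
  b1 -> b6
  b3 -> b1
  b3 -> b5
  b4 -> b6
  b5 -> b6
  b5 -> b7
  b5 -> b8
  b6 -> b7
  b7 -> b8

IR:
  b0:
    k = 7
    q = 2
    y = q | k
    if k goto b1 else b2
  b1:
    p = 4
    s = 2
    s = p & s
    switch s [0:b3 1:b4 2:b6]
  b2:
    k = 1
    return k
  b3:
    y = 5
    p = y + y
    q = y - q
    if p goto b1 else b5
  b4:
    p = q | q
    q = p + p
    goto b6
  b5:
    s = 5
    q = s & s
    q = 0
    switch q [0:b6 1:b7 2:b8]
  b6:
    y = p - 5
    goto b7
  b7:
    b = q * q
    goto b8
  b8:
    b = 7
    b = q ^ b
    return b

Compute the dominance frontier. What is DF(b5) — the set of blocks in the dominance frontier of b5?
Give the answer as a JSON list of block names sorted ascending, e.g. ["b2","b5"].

Answer: ["b6", "b7", "b8"]

Derivation:
idom tree: b1←b0 b2←b0 b3←b1 b4←b1 b5←b3 b6←b1 b7←b1 b8←b1
Dom at joins:
  b1: preds {b0,b3}: {b0} ∩ {b0,b1,b3} = {b0}; idom=b0
  b6: preds {b1,b4,b5}: {b0,b1} ∩ {b0,b1,b4} ∩ {b0,b1,b3,b5} = {b0,b1}; idom=b1
  b7: preds {b5,b6}: {b0,b1,b3,b5} ∩ {b0,b1,b6} = {b0,b1}; idom=b1
  b8: preds {b5,b7}: {b0,b1,b3,b5} ∩ {b0,b1,b7} = {b0,b1}; idom=b1

Frontier:
  join b1 pred b0: · stop@b0
  join b1 pred b3: b3→b1 stop@b0
  join b6 pred b1: · stop@b1
  join b6 pred b4: b4 stop@b1
  join b6 pred b5: b5→b3 stop@b1
  join b7 pred b5: b5→b3 stop@b1
  join b7 pred b6: b6 stop@b1
  join b8 pred b5: b5→b3 stop@b1
  join b8 pred b7: b7 stop@b1
  b0 → ∅
  b1 → {b1}
  b2 → ∅
  b3 → {b1,b6,b7,b8}
  b4 → {b6}
  b5 → {b6,b7,b8}
  b6 → {b7}
  b7 → {b8}
  b8 → ∅

DF(b5) = ["b6", "b7", "b8"]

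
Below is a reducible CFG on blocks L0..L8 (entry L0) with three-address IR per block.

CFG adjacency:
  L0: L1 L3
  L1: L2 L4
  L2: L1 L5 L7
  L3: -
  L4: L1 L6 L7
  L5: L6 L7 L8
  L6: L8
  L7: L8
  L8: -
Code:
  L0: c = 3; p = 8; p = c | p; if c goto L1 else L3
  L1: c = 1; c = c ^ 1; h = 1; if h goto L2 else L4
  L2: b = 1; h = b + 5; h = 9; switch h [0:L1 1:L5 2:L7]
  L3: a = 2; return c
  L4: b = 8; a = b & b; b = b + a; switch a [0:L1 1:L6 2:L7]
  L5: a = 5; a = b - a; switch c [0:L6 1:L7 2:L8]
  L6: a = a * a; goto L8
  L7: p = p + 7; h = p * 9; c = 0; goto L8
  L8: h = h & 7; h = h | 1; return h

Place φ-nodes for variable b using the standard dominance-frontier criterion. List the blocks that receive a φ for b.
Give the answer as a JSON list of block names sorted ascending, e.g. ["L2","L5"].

idom tree: L1←L0 L2←L1 L3←L0 L4←L1 L5←L2 L6←L1 L7←L1 L8←L1
Dom∩ at merges:
  L1: preds {L0,L2,L4}: {L0} ∩ {L0,L1,L2} ∩ {L0,L1,L4} = {L0}; idom=L0
  L6: preds {L4,L5}: {L0,L1,L4} ∩ {L0,L1,L2,L5} = {L0,L1}; idom=L1
  L7: preds {L2,L4,L5}: {L0,L1,L2} ∩ {L0,L1,L4} ∩ {L0,L1,L2,L5} = {L0,L1}; idom=L1
  L8: preds {L5,L6,L7}: {L0,L1,L2,L5} ∩ {L0,L1,L6} ∩ {L0,L1,L7} = {L0,L1}; idom=L1

DF walk-up:
  L1←L0: walk · to L0
  L1←L2: walk L2→L1 to L0
  L1←L4: walk L4→L1 to L0
  L6←L4: walk L4 to L1
  L6←L5: walk L5→L2 to L1
  L7←L2: walk L2 to L1
  L7←L4: walk L4 to L1
  L7←L5: walk L5→L2 to L1
  L8←L5: walk L5→L2 to L1
  L8←L6: walk L6 to L1
  L8←L7: walk L7 to L1
  L0 → ∅
  L1 → {L1}
  L2 → {L1,L6,L7,L8}
  L3 → ∅
  L4 → {L1,L6,L7}
  L5 → {L6,L7,L8}
  L6 → {L8}
  L7 → {L8}
  L8 → ∅

φ for b: defs {L2,L4}
  DF⁺ = {L1,L6,L7,L8}

Answer: ["L1", "L6", "L7", "L8"]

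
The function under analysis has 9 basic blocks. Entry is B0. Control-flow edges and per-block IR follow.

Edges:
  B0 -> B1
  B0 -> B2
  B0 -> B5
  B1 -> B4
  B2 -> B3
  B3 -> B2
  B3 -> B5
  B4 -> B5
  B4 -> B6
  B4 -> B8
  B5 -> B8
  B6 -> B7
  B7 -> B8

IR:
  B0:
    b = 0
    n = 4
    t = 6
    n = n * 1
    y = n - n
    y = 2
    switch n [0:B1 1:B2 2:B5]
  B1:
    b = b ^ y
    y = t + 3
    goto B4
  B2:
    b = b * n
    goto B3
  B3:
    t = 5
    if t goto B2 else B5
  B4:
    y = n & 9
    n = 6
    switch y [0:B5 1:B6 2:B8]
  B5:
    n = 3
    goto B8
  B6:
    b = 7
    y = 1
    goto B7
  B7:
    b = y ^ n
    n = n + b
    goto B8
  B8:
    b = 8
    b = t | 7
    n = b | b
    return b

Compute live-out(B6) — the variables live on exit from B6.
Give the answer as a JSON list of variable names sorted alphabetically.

Per-block:
  B0: {b,n,t,y} / ∅
  B1: {b,y} / {b,t,y}
  B2: {b} / {b,n}
  B3: {t} / ∅
  B4: {n,y} / {n}
  B5: {n} / ∅
  B6: {b,y} / ∅
  B7: {b,n} / {n,y}
  B8: {b,n} / {t}

Liveness:
  live B0: ∅→{b,n,t,y}
  live B1: {b,n,t,y}→{n,t}
  live B2: {b,n}→{b,n}
  live B3: {b,n}→{b,n,t}
  live B4: {n,t}→{n,t}
  live B5: {t}→{t}
  live B6: {n,t}→{n,t,y}
  live B7: {n,t,y}→{t}
  live B8: {t}→∅

live-out(B6) = ["n", "t", "y"]

Answer: ["n", "t", "y"]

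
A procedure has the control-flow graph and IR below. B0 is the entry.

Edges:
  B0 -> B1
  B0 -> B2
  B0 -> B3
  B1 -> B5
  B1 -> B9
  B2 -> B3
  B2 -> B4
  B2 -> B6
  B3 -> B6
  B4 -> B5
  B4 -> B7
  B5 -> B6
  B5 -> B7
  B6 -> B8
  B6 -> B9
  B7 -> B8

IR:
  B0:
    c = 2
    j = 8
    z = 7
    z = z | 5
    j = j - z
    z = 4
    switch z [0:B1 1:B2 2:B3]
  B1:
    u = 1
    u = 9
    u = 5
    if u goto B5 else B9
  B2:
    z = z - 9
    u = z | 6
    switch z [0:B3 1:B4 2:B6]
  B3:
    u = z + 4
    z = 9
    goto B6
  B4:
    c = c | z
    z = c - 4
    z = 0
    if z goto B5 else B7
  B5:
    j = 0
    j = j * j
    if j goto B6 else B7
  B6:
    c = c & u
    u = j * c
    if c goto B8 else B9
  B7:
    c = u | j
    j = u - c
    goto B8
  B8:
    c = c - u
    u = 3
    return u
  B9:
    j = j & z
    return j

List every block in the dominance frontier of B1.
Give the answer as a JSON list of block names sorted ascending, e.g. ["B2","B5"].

Answer: ["B5", "B9"]

Analysis:
idom tree: B1←B0 B2←B0 B3←B0 B4←B2 B5←B0 B6←B0 B7←B0 B8←B0 B9←B0
Join-block Dom:
  B3: preds {B0,B2}: {B0} ∩ {B0,B2} = {B0}; idom=B0
  B5: preds {B1,B4}: {B0,B1} ∩ {B0,B2,B4} = {B0}; idom=B0
  B6: preds {B2,B3,B5}: {B0,B2} ∩ {B0,B3} ∩ {B0,B5} = {B0}; idom=B0
  B7: preds {B4,B5}: {B0,B2,B4} ∩ {B0,B5} = {B0}; idom=B0
  B8: preds {B6,B7}: {B0,B6} ∩ {B0,B7} = {B0}; idom=B0
  B9: preds {B1,B6}: {B0,B1} ∩ {B0,B6} = {B0}; idom=B0

DF derivation:
  join B3 pred B0: · stop@B0
  join B3 pred B2: B2 stop@B0
  join B5 pred B1: B1 stop@B0
  join B5 pred B4: B4→B2 stop@B0
  join B6 pred B2: B2 stop@B0
  join B6 pred B3: B3 stop@B0
  join B6 pred B5: B5 stop@B0
  join B7 pred B4: B4→B2 stop@B0
  join B7 pred B5: B5 stop@B0
  join B8 pred B6: B6 stop@B0
  join B8 pred B7: B7 stop@B0
  join B9 pred B1: B1 stop@B0
  join B9 pred B6: B6 stop@B0
  B0: DF=∅
  B1: DF={B5,B9}
  B2: DF={B3,B5,B6,B7}
  B3: DF={B6}
  B4: DF={B5,B7}
  B5: DF={B6,B7}
  B6: DF={B8,B9}
  B7: DF={B8}
  B8: DF=∅
  B9: DF=∅

DF(B1) = ["B5", "B9"]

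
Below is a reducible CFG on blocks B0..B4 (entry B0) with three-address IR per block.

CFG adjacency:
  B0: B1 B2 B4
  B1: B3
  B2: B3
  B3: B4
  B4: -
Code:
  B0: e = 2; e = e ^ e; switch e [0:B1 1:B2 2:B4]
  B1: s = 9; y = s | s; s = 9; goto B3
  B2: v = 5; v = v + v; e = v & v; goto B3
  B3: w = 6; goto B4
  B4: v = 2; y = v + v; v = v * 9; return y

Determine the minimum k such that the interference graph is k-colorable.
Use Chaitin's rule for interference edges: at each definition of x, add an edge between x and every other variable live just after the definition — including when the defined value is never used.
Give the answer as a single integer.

def/use:
  B0 def {e} use ∅
  B1 def {s,y} use ∅
  B2 def {e,v} use ∅
  B3 def {w} use ∅
  B4 def {v,y} use ∅

Live sets:
  B0 li=∅ lo=∅
  B1 li=∅ lo=∅
  B2 li=∅ lo=∅
  B3 li=∅ lo=∅
  B4 li=∅ lo=∅

Conflict graph:
  e: ∅
  s: ∅
  v: {y}
  w: ∅
  y: {v}

Colouring:
  {v,y} pairwise interfere (2-clique) ⇒ χ ≥ 2
  assign e→r0 s→r0 v→r0 w→r0 y→r1 — no edge inside a register ⇒ χ ≤ 2
  χ = 2

Answer: 2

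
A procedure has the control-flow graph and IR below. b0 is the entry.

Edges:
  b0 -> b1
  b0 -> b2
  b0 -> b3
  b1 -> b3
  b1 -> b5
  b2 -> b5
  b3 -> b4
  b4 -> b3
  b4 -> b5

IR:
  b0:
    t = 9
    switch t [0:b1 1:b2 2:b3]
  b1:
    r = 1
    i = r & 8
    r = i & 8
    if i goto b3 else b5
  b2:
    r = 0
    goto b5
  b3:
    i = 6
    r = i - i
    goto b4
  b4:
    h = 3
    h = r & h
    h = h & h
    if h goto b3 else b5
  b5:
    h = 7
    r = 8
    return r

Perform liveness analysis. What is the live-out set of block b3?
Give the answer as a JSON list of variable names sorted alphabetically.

def/use:
  b0: {t} / ∅
  b1: {i,r} / ∅
  b2: {r} / ∅
  b3: {i,r} / ∅
  b4: {h} / {r}
  b5: {h,r} / ∅

Liveness:
  b0: in=∅ out=∅
  b1: in=∅ out=∅
  b2: in=∅ out=∅
  b3: in=∅ out={r}
  b4: in={r} out=∅
  b5: in=∅ out=∅

live-out(b3) = ["r"]

Answer: ["r"]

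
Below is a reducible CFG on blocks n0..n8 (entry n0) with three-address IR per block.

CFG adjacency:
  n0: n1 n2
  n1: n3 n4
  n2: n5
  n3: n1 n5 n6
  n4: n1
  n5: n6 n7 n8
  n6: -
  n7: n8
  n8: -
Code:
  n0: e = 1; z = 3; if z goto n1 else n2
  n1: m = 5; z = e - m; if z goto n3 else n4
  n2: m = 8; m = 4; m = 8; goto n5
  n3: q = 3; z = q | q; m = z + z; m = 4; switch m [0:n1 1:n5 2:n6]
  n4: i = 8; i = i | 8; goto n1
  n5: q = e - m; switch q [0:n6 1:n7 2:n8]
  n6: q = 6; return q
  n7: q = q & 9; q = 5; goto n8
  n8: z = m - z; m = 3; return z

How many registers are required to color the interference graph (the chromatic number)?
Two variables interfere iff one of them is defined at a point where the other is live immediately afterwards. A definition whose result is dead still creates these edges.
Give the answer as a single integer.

def/use:
  n0 def {e,z} use ∅
  n1 def {m,z} use {e}
  n2 def {m} use ∅
  n3 def {m,q,z} use ∅
  n4 def {i} use ∅
  n5 def {q} use {e,m}
  n6 def {q} use ∅
  n7 def {q} use {q}
  n8 def {m,z} use {m,z}

Liveness:
  n0 li=∅ lo={e,z}
  n1 li={e} lo={e}
  n2 li={e,z} lo={e,m,z}
  n3 li={e} lo={e,m,z}
  n4 li={e} lo={e}
  n5 li={e,m,z} lo={m,q,z}
  n6 li=∅ lo=∅
  n7 li={m,q,z} lo={m,z}
  n8 li={m,z} lo=∅

Interfere edges:
  e↔{i,m,q,z}
  i↔{e}
  m↔{e,q,z}
  q↔{e,m,z}
  z↔{e,m,q}

Registers:
  {e,m,q,z} pairwise interfere (4-clique) ⇒ χ ≥ 4
  4-colouring: c0={e}  c1={i,m}  c2={q}  c3={z}
  χ = 4

Answer: 4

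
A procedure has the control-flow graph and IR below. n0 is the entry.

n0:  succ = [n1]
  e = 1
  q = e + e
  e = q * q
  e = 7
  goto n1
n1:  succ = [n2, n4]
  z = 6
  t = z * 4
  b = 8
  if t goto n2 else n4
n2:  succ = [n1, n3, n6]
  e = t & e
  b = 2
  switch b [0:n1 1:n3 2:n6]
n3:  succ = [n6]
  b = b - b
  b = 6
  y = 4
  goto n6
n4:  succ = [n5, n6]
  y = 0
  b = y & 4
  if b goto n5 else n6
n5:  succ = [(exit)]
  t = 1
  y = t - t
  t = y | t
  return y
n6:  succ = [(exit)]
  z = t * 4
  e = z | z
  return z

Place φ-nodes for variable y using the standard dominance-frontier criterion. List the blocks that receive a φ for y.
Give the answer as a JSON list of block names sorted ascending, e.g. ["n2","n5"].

Answer: ["n6"]

Working:
idom tree: n1←n0 n2←n1 n3←n2 n4←n1 n5←n4 n6←n1
Join-block Dom:
  n1: preds {n0,n2}: {n0} ∩ {n0,n1,n2} = {n0}; idom=n0
  n6: preds {n2,n3,n4}: {n0,n1,n2} ∩ {n0,n1,n2,n3} ∩ {n0,n1,n4} = {n0,n1}; idom=n1

DF walk-up:
  join n1 pred n0: · stop@n0
  join n1 pred n2: n2→n1 stop@n0
  join n6 pred n2: n2 stop@n1
  join n6 pred n3: n3→n2 stop@n1
  join n6 pred n4: n4 stop@n1
  n0: DF=∅
  n1: DF={n1}
  n2: DF={n1,n6}
  n3: DF={n6}
  n4: DF={n6}
  n5: DF=∅
  n6: DF=∅

φ for y: defs {n3,n4,n5}
  DF⁺ = {n6}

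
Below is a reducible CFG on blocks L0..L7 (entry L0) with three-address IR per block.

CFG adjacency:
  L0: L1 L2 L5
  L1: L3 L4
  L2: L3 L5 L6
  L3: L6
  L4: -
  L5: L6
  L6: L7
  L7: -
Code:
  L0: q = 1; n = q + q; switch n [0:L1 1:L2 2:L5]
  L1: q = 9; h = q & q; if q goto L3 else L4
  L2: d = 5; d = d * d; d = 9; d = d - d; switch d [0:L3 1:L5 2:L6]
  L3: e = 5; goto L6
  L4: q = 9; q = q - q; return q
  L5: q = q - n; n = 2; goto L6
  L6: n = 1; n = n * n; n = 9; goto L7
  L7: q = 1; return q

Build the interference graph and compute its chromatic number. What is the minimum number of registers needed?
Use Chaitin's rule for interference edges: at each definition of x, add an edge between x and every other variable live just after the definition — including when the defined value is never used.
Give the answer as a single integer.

Answer: 3

Working:
Block summaries:
  L0: {n,q} / ∅
  L1: {h,q} / ∅
  L2: {d} / ∅
  L3: {e} / ∅
  L4: {q} / ∅
  L5: {n,q} / {n,q}
  L6: {n} / ∅
  L7: {q} / ∅

Liveness:
  L0: in=∅ out={n,q}
  L1: in=∅ out=∅
  L2: in={n,q} out={n,q}
  L3: in=∅ out=∅
  L4: in=∅ out=∅
  L5: in={n,q} out=∅
  L6: in=∅ out=∅
  L7: in=∅ out=∅

Interference:
  d — {n,q}
  e — ∅
  h — {q}
  n — {d,q}
  q — {d,h,n}

Colouring:
  clique {d,n,q} ⇒ need ≥ 3
  3-colouring: R0={e,q}  R1={d,h}  R2={n}
  χ = 3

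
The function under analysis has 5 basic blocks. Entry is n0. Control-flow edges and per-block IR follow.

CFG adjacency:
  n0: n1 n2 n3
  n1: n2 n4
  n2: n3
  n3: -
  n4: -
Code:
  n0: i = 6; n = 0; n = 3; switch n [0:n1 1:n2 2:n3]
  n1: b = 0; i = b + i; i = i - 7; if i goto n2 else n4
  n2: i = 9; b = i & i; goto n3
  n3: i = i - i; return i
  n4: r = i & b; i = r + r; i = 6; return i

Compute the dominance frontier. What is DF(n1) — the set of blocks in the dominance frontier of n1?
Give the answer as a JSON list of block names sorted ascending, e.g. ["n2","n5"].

Answer: ["n2"]

Analysis:
idom tree: n1←n0 n2←n0 n3←n0 n4←n1
Join-block Dom:
  n2: preds {n0,n1}: {n0} ∩ {n0,n1} = {n0}; idom=n0
  n3: preds {n0,n2}: {n0} ∩ {n0,n2} = {n0}; idom=n0

DF derivation:
  n2←n0: walk · to n0
  n2←n1: walk n1 to n0
  n3←n0: walk · to n0
  n3←n2: walk n2 to n0
  DF(n0)=∅
  DF(n1)={n2}
  DF(n2)={n3}
  DF(n3)=∅
  DF(n4)=∅

DF(n1) = ["n2"]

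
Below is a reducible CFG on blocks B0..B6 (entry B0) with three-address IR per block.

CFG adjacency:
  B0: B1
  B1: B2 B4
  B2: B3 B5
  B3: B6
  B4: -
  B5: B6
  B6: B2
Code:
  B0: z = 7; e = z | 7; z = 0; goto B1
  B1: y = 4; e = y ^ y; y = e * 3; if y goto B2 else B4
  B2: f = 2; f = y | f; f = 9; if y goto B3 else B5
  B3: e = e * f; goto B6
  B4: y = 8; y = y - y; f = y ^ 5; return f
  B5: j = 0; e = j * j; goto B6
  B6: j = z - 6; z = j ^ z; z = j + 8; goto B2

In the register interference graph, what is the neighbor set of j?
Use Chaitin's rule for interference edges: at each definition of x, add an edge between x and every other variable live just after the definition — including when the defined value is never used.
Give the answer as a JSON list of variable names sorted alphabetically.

Answer: ["e", "y", "z"]

Analysis:
def/use:
  B0: def={e,z} ue=∅
  B1: def={e,y} ue=∅
  B2: def={f} ue={y}
  B3: def={e} ue={e,f}
  B4: def={f,y} ue=∅
  B5: def={e,j} ue=∅
  B6: def={j,z} ue={z}

Backward fixpoint:
  B0: in=∅ out={z}
  B1: in={z} out={e,y,z}
  B2: in={e,y,z} out={e,f,y,z}
  B3: in={e,f,y,z} out={e,y,z}
  B4: in=∅ out=∅
  B5: in={y,z} out={e,y,z}
  B6: in={e,y,z} out={e,y,z}

Interfere edges:
  e — {f,j,y,z}
  f — {e,y,z}
  j — {e,y,z}
  y — {e,f,j,z}
  z — {e,f,j,y}

N(j) = ["e", "y", "z"]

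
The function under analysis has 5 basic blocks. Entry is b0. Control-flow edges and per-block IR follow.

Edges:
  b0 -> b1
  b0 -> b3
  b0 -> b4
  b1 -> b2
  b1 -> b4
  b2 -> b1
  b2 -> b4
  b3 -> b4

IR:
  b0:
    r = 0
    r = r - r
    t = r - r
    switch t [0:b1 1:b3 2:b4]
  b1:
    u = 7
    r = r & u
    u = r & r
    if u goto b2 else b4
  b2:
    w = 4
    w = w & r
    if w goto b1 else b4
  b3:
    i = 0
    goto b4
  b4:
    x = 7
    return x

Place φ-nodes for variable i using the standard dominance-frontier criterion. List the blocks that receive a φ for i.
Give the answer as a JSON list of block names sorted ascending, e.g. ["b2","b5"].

idom tree: b1←b0 b2←b1 b3←b0 b4←b0
Dom at joins:
  b1: preds {b0,b2}: {b0} ∩ {b0,b1,b2} = {b0}; idom=b0
  b4: preds {b0,b1,b2,b3}: {b0} ∩ {b0,b1} ∩ {b0,b1,b2} ∩ {b0,b3} = {b0}; idom=b0

DF walk-up:
  join b1 pred b0: · stop@b0
  join b1 pred b2: b2→b1 stop@b0
  join b4 pred b0: · stop@b0
  join b4 pred b1: b1 stop@b0
  join b4 pred b2: b2→b1 stop@b0
  join b4 pred b3: b3 stop@b0
  DF(b0)=∅
  DF(b1)={b1,b4}
  DF(b2)={b1,b4}
  DF(b3)={b4}
  DF(b4)=∅

φ for i: defs {b3}
  DF⁺ = {b4}

Answer: ["b4"]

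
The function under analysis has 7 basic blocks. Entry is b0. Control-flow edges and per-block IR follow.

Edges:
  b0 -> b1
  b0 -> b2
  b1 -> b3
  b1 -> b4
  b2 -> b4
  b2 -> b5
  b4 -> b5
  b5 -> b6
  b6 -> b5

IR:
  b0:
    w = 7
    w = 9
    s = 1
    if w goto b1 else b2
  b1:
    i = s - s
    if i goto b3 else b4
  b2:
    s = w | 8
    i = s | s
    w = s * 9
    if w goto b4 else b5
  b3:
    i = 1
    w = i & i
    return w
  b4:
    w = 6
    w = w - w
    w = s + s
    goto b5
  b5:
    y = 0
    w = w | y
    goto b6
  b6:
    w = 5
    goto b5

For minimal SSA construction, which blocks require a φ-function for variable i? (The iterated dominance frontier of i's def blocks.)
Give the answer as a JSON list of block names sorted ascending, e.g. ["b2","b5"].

Answer: ["b4", "b5"]

Working:
idom tree: b1←b0 b2←b0 b3←b1 b4←b0 b5←b0 b6←b5
Dom at joins:
  b4: preds {b1,b2}: {b0,b1} ∩ {b0,b2} = {b0}; idom=b0
  b5: preds {b2,b4,b6}: {b0,b2} ∩ {b0,b4} ∩ {b0,b5,b6} = {b0}; idom=b0

DF walk-up:
  join b4 pred b1: b1 stop@b0
  join b4 pred b2: b2 stop@b0
  join b5 pred b2: b2 stop@b0
  join b5 pred b4: b4 stop@b0
  join b5 pred b6: b6→b5 stop@b0
  b0 → ∅
  b1 → {b4}
  b2 → {b4,b5}
  b3 → ∅
  b4 → {b5}
  b5 → {b5}
  b6 → {b5}

φ for i: defs {b1,b2,b3}
  DF⁺ = {b4,b5}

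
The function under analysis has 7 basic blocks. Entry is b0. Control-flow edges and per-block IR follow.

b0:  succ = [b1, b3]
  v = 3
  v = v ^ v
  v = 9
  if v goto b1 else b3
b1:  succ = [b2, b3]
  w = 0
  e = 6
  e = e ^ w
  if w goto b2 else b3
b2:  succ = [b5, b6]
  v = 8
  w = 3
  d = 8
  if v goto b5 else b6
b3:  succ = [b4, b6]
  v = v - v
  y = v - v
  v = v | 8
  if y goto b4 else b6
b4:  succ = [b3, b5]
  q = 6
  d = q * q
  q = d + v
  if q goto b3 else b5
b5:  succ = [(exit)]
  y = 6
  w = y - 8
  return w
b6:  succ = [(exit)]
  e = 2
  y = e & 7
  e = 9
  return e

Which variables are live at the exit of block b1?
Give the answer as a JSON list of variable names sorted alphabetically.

def/use:
  b0: {v} / ∅
  b1: {e,w} / ∅
  b2: {d,v,w} / ∅
  b3: {v,y} / {v}
  b4: {d,q} / {v}
  b5: {w,y} / ∅
  b6: {e,y} / ∅

Live sets:
  b0 li=∅ lo={v}
  b1 li={v} lo={v}
  b2 li=∅ lo=∅
  b3 li={v} lo={v}
  b4 li={v} lo={v}
  b5 li=∅ lo=∅
  b6 li=∅ lo=∅

live-out(b1) = ["v"]

Answer: ["v"]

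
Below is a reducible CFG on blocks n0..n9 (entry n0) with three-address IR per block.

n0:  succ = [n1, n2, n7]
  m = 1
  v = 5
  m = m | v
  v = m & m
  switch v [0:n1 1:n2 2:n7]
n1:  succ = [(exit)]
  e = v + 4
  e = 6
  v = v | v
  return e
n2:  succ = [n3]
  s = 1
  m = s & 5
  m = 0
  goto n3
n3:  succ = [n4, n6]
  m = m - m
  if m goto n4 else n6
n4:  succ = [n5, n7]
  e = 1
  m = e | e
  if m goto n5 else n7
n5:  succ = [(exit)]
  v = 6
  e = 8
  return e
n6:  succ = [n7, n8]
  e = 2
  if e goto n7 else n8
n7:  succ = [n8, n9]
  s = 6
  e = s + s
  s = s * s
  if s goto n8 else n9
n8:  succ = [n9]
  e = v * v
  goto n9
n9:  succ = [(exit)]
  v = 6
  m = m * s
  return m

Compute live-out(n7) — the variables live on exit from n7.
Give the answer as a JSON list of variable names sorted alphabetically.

Answer: ["m", "s", "v"]

Working:
def/use:
  n0: {m,v} / ∅
  n1: {e,v} / {v}
  n2: {m,s} / ∅
  n3: {m} / {m}
  n4: {e,m} / ∅
  n5: {e,v} / ∅
  n6: {e} / ∅
  n7: {e,s} / ∅
  n8: {e} / {v}
  n9: {m,v} / {m,s}

Backward fixpoint:
  live n0: ∅→{m,v}
  live n1: {v}→∅
  live n2: {v}→{m,s,v}
  live n3: {m,s,v}→{m,s,v}
  live n4: {v}→{m,v}
  live n5: ∅→∅
  live n6: {m,s,v}→{m,s,v}
  live n7: {m,v}→{m,s,v}
  live n8: {m,s,v}→{m,s}
  live n9: {m,s}→∅

live-out(n7) = ["m", "s", "v"]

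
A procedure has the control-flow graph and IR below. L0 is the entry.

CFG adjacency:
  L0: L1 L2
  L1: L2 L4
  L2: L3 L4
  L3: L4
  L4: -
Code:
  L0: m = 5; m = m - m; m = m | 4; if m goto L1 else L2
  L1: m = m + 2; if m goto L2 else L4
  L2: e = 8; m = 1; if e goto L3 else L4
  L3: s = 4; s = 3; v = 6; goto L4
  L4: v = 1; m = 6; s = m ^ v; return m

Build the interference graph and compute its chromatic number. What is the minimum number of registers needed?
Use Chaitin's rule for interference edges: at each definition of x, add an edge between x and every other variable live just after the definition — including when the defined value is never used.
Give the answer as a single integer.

Answer: 2

Derivation:
Per-block:
  L0 def {m} use ∅
  L1 def {m} use {m}
  L2 def {e,m} use ∅
  L3 def {s,v} use ∅
  L4 def {m,s,v} use ∅

Live sets:
  L0: in=∅ out={m}
  L1: in={m} out=∅
  L2: in=∅ out=∅
  L3: in=∅ out=∅
  L4: in=∅ out=∅

Interference:
  e: {m}
  m: {e,s,v}
  s: {m}
  v: {m}

Colouring:
  lower bound: {e,m} mutually conflict ⇒ χ ≥ 2
  assign e→r1 m→r0 s→r1 v→r1 — no edge inside a register ⇒ χ ≤ 2
  χ = 2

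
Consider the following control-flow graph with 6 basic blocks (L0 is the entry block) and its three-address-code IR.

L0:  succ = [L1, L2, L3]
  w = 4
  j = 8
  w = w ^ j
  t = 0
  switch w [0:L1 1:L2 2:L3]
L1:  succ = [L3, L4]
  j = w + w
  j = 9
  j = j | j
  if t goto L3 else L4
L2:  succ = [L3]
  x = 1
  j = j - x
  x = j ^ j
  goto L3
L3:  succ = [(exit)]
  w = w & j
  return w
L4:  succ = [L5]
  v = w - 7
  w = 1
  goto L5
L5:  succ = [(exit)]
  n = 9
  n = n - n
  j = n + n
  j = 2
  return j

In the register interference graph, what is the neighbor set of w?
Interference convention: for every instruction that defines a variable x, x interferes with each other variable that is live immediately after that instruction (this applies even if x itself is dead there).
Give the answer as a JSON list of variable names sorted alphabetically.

Answer: ["j", "t", "x"]

Working:
def/use:
  L0 def {j,t,w} use ∅
  L1 def {j} use {t,w}
  L2 def {j,x} use {j}
  L3 def {w} use {j,w}
  L4 def {v,w} use {w}
  L5 def {j,n} use ∅

Liveness:
  L0 li=∅ lo={j,t,w}
  L1 li={t,w} lo={j,w}
  L2 li={j,w} lo={j,w}
  L3 li={j,w} lo=∅
  L4 li={w} lo=∅
  L5 li=∅ lo=∅

Interfere edges:
  j — {t,w,x}
  n — ∅
  t — {j,w}
  v — ∅
  w — {j,t,x}
  x — {j,w}

N(w) = ["j", "t", "x"]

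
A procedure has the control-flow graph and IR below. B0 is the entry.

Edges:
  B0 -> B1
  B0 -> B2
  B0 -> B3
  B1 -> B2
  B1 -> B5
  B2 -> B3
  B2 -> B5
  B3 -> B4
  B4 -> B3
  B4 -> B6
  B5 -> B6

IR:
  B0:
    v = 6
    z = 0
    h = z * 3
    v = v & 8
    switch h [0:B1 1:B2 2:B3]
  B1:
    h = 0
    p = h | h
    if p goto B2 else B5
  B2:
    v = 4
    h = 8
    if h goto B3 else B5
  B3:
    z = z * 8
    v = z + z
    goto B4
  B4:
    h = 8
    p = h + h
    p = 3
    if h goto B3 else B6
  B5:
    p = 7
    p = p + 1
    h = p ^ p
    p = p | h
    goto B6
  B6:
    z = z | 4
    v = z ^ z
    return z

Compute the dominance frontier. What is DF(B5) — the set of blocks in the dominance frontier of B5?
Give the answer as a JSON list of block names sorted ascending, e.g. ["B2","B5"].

Answer: ["B6"]

Analysis:
idom tree: B1←B0 B2←B0 B3←B0 B4←B3 B5←B0 B6←B0
Dom at joins:
  B2: preds {B0,B1}: {B0} ∩ {B0,B1} = {B0}; idom=B0
  B3: preds {B0,B2,B4}: {B0} ∩ {B0,B2} ∩ {B0,B3,B4} = {B0}; idom=B0
  B5: preds {B1,B2}: {B0,B1} ∩ {B0,B2} = {B0}; idom=B0
  B6: preds {B4,B5}: {B0,B3,B4} ∩ {B0,B5} = {B0}; idom=B0

DF walk-up:
  B2←B0: walk · to B0
  B2←B1: walk B1 to B0
  B3←B0: walk · to B0
  B3←B2: walk B2 to B0
  B3←B4: walk B4→B3 to B0
  B5←B1: walk B1 to B0
  B5←B2: walk B2 to B0
  B6←B4: walk B4→B3 to B0
  B6←B5: walk B5 to B0
  DF(B0)=∅
  DF(B1)={B2,B5}
  DF(B2)={B3,B5}
  DF(B3)={B3,B6}
  DF(B4)={B3,B6}
  DF(B5)={B6}
  DF(B6)=∅

DF(B5) = ["B6"]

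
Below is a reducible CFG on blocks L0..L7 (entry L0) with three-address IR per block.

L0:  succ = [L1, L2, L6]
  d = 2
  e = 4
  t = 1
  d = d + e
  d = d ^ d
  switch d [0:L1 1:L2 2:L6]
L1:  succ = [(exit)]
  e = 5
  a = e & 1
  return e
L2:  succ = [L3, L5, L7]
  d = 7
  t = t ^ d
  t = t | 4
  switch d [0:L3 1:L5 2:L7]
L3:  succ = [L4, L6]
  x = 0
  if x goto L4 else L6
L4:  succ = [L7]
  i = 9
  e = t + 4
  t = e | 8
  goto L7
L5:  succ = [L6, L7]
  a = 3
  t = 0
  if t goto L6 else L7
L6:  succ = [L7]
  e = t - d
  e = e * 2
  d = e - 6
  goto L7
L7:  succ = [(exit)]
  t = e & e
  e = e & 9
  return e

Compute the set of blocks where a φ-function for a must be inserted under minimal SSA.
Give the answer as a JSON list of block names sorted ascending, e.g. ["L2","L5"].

Answer: ["L6", "L7"]

Analysis:
idom tree: L1←L0 L2←L0 L3←L2 L4←L3 L5←L2 L6←L0 L7←L0
Dom∩ at merges:
  L6: preds {L0,L3,L5}: {L0} ∩ {L0,L2,L3} ∩ {L0,L2,L5} = {L0}; idom=L0
  L7: preds {L2,L4,L5,L6}: {L0,L2} ∩ {L0,L2,L3,L4} ∩ {L0,L2,L5} ∩ {L0,L6} = {L0}; idom=L0

Frontier:
  L6←L0: walk · to L0
  L6←L3: walk L3→L2 to L0
  L6←L5: walk L5→L2 to L0
  L7←L2: walk L2 to L0
  L7←L4: walk L4→L3→L2 to L0
  L7←L5: walk L5→L2 to L0
  L7←L6: walk L6 to L0
  L0 → ∅
  L1 → ∅
  L2 → {L6,L7}
  L3 → {L6,L7}
  L4 → {L7}
  L5 → {L6,L7}
  L6 → {L7}
  L7 → ∅

φ for a: defs {L1,L5}
  DF⁺ = {L6,L7}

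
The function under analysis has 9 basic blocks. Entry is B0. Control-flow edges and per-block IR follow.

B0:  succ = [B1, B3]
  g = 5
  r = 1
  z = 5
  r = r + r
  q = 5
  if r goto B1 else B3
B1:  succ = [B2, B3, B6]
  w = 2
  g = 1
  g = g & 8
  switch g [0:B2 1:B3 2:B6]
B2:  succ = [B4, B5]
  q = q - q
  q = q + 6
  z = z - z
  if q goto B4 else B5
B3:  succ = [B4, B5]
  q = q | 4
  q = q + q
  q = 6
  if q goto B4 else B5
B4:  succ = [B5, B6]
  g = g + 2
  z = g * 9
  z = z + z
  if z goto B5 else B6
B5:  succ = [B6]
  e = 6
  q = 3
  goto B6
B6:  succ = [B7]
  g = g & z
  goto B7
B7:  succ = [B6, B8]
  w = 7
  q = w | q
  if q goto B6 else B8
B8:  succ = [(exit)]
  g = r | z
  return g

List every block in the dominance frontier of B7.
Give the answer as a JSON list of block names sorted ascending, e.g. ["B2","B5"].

idom tree: B1←B0 B2←B1 B3←B0 B4←B0 B5←B0 B6←B0 B7←B6 B8←B7
Join-block Dom:
  B3: preds {B0,B1}: {B0} ∩ {B0,B1} = {B0}; idom=B0
  B4: preds {B2,B3}: {B0,B1,B2} ∩ {B0,B3} = {B0}; idom=B0
  B5: preds {B2,B3,B4}: {B0,B1,B2} ∩ {B0,B3} ∩ {B0,B4} = {B0}; idom=B0
  B6: preds {B1,B4,B5,B7}: {B0,B1} ∩ {B0,B4} ∩ {B0,B5} ∩ {B0,B6,B7} = {B0}; idom=B0

DF derivation:
  join B3 pred B0: · stop@B0
  join B3 pred B1: B1 stop@B0
  join B4 pred B2: B2→B1 stop@B0
  join B4 pred B3: B3 stop@B0
  join B5 pred B2: B2→B1 stop@B0
  join B5 pred B3: B3 stop@B0
  join B5 pred B4: B4 stop@B0
  join B6 pred B1: B1 stop@B0
  join B6 pred B4: B4 stop@B0
  join B6 pred B5: B5 stop@B0
  join B6 pred B7: B7→B6 stop@B0
  B0: DF=∅
  B1: DF={B3,B4,B5,B6}
  B2: DF={B4,B5}
  B3: DF={B4,B5}
  B4: DF={B5,B6}
  B5: DF={B6}
  B6: DF={B6}
  B7: DF={B6}
  B8: DF=∅

DF(B7) = ["B6"]

Answer: ["B6"]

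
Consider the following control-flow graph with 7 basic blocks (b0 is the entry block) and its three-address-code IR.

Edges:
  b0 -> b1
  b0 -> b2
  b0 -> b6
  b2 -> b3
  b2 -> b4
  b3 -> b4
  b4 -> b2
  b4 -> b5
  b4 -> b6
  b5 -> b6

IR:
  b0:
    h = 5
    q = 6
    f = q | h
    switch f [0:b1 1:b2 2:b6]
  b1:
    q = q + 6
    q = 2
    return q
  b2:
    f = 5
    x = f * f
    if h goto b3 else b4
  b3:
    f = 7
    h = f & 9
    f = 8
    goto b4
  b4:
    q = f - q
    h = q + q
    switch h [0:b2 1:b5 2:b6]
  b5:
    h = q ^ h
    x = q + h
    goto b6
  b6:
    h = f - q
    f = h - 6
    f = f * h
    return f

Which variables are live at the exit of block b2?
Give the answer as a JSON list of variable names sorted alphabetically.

Answer: ["f", "q"]

Derivation:
Block summaries:
  b0 def {f,h,q} use ∅
  b1 def {q} use {q}
  b2 def {f,x} use {h}
  b3 def {f,h} use ∅
  b4 def {h,q} use {f,q}
  b5 def {h,x} use {h,q}
  b6 def {f,h} use {f,q}

Liveness:
  live b0: ∅→{f,h,q}
  live b1: {q}→∅
  live b2: {h,q}→{f,q}
  live b3: {q}→{f,q}
  live b4: {f,q}→{f,h,q}
  live b5: {f,h,q}→{f,q}
  live b6: {f,q}→∅

live-out(b2) = ["f", "q"]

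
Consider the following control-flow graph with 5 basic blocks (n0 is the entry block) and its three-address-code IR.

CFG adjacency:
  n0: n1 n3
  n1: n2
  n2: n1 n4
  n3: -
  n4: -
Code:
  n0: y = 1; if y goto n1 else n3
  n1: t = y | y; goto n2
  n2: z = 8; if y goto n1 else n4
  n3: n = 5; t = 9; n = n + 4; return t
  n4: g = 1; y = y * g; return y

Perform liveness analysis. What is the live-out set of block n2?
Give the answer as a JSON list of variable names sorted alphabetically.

Per-block:
  n0: def={y} ue=∅
  n1: def={t} ue={y}
  n2: def={z} ue={y}
  n3: def={n,t} ue=∅
  n4: def={g,y} ue={y}

Backward fixpoint:
  n0 li=∅ lo={y}
  n1 li={y} lo={y}
  n2 li={y} lo={y}
  n3 li=∅ lo=∅
  n4 li={y} lo=∅

live-out(n2) = ["y"]

Answer: ["y"]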